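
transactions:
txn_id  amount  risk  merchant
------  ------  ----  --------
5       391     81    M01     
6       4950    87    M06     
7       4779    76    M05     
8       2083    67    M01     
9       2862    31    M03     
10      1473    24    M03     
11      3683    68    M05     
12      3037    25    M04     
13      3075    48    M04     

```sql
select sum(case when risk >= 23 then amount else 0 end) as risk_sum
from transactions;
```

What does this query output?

26333

txn_id=5: ✓ → 391
txn_id=6: ✓ → 4950
txn_id=7: ✓ → 4779
txn_id=8: ✓ → 2083
txn_id=9: ✓ → 2862
txn_id=10: ✓ → 1473
txn_id=11: ✓ → 3683
txn_id=12: ✓ → 3037
txn_id=13: ✓ → 3075
risk_sum = 391 + 4950 + 4779 + 2083 + 2862 + 1473 + 3683 + 3037 + 3075 = 26333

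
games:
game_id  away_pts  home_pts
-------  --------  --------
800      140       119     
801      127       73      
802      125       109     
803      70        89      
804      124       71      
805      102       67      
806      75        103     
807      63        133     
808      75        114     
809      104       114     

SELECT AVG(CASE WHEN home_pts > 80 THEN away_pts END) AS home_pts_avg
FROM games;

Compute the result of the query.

game_id=800: ✓ → 140
game_id=801: ✗
game_id=802: ✓ → 125
game_id=803: ✓ → 70
game_id=804: ✗
game_id=805: ✗
game_id=806: ✓ → 75
game_id=807: ✓ → 63
game_id=808: ✓ → 75
game_id=809: ✓ → 104
home_pts_avg = (140 + 125 + 70 + 75 + 63 + 75 + 104) / 7 = 93.1428571429

93.1428571429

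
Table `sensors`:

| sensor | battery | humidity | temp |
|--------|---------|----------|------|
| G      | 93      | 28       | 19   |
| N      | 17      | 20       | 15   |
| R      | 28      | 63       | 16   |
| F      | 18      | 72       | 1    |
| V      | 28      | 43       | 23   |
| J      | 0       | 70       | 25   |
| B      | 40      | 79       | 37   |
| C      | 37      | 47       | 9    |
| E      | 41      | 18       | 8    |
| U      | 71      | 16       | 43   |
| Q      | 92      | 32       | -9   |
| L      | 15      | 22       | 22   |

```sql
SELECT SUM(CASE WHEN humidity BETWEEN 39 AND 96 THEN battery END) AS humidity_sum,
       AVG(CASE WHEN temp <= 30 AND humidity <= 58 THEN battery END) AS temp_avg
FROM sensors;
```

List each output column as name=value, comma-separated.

[humidity_sum: humidity BETWEEN 39 AND 96]
sensor=G: ✗
sensor=N: ✗
sensor=R: ✓ → 28
sensor=F: ✓ → 18
sensor=V: ✓ → 28
sensor=J: ✓ → 0
sensor=B: ✓ → 40
sensor=C: ✓ → 37
sensor=E: ✗
sensor=U: ✗
sensor=Q: ✗
sensor=L: ✗
humidity_sum = 28 + 18 + 28 + 40 + 37 = 151
—
[temp_avg: temp <= 30 AND humidity <= 58]
sensor=G: ✓ → 93
sensor=N: ✓ → 17
sensor=R: ✗
sensor=F: ✗
sensor=V: ✓ → 28
sensor=J: ✗
sensor=B: ✗
sensor=C: ✓ → 37
sensor=E: ✓ → 41
sensor=U: ✗
sensor=Q: ✓ → 92
sensor=L: ✓ → 15
temp_avg = (93 + 17 + 28 + 37 + 41 + 92 + 15) / 7 = 46.1428571429

humidity_sum=151, temp_avg=46.1428571429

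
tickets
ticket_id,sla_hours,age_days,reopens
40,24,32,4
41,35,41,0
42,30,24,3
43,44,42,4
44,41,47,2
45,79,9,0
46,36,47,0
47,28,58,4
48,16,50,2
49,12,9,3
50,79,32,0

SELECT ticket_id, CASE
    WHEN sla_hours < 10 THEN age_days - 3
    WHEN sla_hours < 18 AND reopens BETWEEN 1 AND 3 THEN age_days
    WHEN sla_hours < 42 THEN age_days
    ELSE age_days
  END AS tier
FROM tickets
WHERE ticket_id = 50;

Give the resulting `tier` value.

32

ticket_id = 50: sla_hours=79, age_days=32, reopens=0.
sla_hours < 10 → false
sla_hours < 18 AND reopens BETWEEN 1 AND 3 → false
sla_hours < 42 → false
No prior WHEN matched → ELSE → 32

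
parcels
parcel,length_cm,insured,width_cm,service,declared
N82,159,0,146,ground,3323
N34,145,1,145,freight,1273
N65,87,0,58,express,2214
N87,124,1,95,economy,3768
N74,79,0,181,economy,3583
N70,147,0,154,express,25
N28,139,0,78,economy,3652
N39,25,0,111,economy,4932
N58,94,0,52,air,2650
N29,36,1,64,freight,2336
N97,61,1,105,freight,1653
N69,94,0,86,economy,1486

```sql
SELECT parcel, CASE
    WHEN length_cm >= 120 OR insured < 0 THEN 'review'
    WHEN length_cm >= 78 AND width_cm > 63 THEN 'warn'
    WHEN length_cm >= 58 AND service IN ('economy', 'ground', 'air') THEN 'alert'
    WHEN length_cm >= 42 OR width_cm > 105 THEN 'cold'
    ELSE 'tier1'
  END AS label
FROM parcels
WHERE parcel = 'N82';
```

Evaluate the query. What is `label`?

parcel = N82: length_cm=159, insured=0, width_cm=146, service=ground, declared=3323.
length_cm >= 120 OR insured < 0 → true → review

review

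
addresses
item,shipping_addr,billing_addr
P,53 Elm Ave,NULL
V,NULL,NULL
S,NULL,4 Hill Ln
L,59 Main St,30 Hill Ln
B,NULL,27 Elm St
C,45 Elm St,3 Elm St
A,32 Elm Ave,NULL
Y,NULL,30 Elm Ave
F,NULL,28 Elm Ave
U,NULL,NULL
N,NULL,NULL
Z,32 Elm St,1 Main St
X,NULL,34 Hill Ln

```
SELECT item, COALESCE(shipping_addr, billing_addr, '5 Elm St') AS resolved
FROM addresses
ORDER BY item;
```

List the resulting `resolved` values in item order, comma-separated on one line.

item=A: shipping_addr=32 Elm Ave → 32 Elm Ave
item=B: shipping_addr=NULL, billing_addr=27 Elm St → 27 Elm St
item=C: shipping_addr=45 Elm St → 45 Elm St
item=F: shipping_addr=NULL, billing_addr=28 Elm Ave → 28 Elm Ave
item=L: shipping_addr=59 Main St → 59 Main St
item=N: shipping_addr=NULL, billing_addr=NULL, → literal 5 Elm St → 5 Elm St
item=P: shipping_addr=53 Elm Ave → 53 Elm Ave
item=S: shipping_addr=NULL, billing_addr=4 Hill Ln → 4 Hill Ln
item=U: shipping_addr=NULL, billing_addr=NULL, → literal 5 Elm St → 5 Elm St
item=V: shipping_addr=NULL, billing_addr=NULL, → literal 5 Elm St → 5 Elm St
item=X: shipping_addr=NULL, billing_addr=34 Hill Ln → 34 Hill Ln
item=Y: shipping_addr=NULL, billing_addr=30 Elm Ave → 30 Elm Ave
item=Z: shipping_addr=32 Elm St → 32 Elm St

32 Elm Ave, 27 Elm St, 45 Elm St, 28 Elm Ave, 59 Main St, 5 Elm St, 53 Elm Ave, 4 Hill Ln, 5 Elm St, 5 Elm St, 34 Hill Ln, 30 Elm Ave, 32 Elm St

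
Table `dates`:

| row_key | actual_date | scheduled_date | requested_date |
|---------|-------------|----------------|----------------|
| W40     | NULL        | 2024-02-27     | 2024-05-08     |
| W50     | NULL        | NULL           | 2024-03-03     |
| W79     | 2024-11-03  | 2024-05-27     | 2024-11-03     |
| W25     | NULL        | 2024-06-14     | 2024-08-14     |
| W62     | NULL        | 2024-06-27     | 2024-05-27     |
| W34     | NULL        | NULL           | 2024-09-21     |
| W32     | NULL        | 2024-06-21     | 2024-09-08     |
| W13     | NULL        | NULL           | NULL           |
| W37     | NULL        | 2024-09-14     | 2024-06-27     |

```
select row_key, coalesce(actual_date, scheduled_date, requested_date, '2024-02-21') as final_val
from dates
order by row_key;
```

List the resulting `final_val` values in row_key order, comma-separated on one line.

2024-02-21, 2024-06-14, 2024-06-21, 2024-09-21, 2024-09-14, 2024-02-27, 2024-03-03, 2024-06-27, 2024-11-03

row_key=W13: actual_date=NULL, scheduled_date=NULL, requested_date=NULL, → literal 2024-02-21 → 2024-02-21
row_key=W25: actual_date=NULL, scheduled_date=2024-06-14 → 2024-06-14
row_key=W32: actual_date=NULL, scheduled_date=2024-06-21 → 2024-06-21
row_key=W34: actual_date=NULL, scheduled_date=NULL, requested_date=2024-09-21 → 2024-09-21
row_key=W37: actual_date=NULL, scheduled_date=2024-09-14 → 2024-09-14
row_key=W40: actual_date=NULL, scheduled_date=2024-02-27 → 2024-02-27
row_key=W50: actual_date=NULL, scheduled_date=NULL, requested_date=2024-03-03 → 2024-03-03
row_key=W62: actual_date=NULL, scheduled_date=2024-06-27 → 2024-06-27
row_key=W79: actual_date=2024-11-03 → 2024-11-03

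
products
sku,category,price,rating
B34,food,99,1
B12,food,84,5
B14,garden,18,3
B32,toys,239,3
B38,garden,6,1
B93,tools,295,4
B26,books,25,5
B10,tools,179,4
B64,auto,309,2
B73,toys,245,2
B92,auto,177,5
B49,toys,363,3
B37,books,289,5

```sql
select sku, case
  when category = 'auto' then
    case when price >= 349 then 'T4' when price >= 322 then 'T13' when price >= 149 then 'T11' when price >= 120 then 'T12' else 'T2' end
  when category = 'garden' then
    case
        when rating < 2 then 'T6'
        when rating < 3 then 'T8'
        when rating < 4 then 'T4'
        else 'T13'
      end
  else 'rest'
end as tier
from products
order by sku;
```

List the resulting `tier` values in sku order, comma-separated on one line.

rest, rest, T4, rest, rest, rest, rest, T6, rest, T11, rest, T11, rest

sku=B10: category='tools' → outer ELSE → rest
sku=B12: category='food' → outer ELSE → rest
sku=B14: category='garden' → inner[rating < 4] → T4
sku=B26: category='books' → outer ELSE → rest
sku=B32: category='toys' → outer ELSE → rest
sku=B34: category='food' → outer ELSE → rest
sku=B37: category='books' → outer ELSE → rest
sku=B38: category='garden' → inner[rating < 2] → T6
sku=B49: category='toys' → outer ELSE → rest
sku=B64: category='auto' → inner[price >= 149] → T11
sku=B73: category='toys' → outer ELSE → rest
sku=B92: category='auto' → inner[price >= 149] → T11
sku=B93: category='tools' → outer ELSE → rest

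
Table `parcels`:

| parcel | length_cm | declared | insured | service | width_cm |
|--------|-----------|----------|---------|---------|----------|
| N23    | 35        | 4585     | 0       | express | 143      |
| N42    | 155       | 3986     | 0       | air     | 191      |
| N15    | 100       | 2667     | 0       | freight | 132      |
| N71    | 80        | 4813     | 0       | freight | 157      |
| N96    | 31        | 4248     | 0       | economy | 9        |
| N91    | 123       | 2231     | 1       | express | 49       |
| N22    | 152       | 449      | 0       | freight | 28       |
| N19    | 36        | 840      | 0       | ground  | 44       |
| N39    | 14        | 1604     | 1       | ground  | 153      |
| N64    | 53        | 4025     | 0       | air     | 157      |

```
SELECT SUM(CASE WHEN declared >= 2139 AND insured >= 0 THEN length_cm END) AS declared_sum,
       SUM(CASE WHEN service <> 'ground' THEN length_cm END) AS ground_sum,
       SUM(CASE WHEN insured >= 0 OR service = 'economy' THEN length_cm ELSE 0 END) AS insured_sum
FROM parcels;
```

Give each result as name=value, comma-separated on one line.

[declared_sum: declared >= 2139 AND insured >= 0]
parcel=N23: ✓ → 35
parcel=N42: ✓ → 155
parcel=N15: ✓ → 100
parcel=N71: ✓ → 80
parcel=N96: ✓ → 31
parcel=N91: ✓ → 123
parcel=N22: ✗
parcel=N19: ✗
parcel=N39: ✗
parcel=N64: ✓ → 53
declared_sum = 35 + 155 + 100 + 80 + 31 + 123 + 53 = 577
—
[ground_sum: service <> 'ground']
parcel=N23: ✓ → 35
parcel=N42: ✓ → 155
parcel=N15: ✓ → 100
parcel=N71: ✓ → 80
parcel=N96: ✓ → 31
parcel=N91: ✓ → 123
parcel=N22: ✓ → 152
parcel=N19: ✗
parcel=N39: ✗
parcel=N64: ✓ → 53
ground_sum = 35 + 155 + 100 + 80 + 31 + 123 + 152 + 53 = 729
—
[insured_sum: insured >= 0 OR service = 'economy']
parcel=N23: ✓ → 35
parcel=N42: ✓ → 155
parcel=N15: ✓ → 100
parcel=N71: ✓ → 80
parcel=N96: ✓ → 31
parcel=N91: ✓ → 123
parcel=N22: ✓ → 152
parcel=N19: ✓ → 36
parcel=N39: ✓ → 14
parcel=N64: ✓ → 53
insured_sum = 35 + 155 + 100 + 80 + 31 + 123 + 152 + 36 + 14 + 53 = 779

declared_sum=577, ground_sum=729, insured_sum=779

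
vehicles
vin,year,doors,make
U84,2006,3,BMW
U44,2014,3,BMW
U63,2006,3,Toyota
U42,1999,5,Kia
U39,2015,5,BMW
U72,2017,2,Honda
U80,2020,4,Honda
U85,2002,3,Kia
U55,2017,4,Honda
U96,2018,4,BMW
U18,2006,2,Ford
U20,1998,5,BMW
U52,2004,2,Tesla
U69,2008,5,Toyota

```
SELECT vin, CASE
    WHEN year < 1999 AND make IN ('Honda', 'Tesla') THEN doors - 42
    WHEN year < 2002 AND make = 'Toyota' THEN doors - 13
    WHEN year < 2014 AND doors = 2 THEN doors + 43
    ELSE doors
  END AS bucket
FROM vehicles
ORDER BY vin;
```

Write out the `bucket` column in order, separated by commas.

45, 5, 5, 5, 3, 45, 4, 3, 5, 2, 4, 3, 3, 4

vin=U18: year < 2014 AND doors = 2 → 45
vin=U20: ELSE → 5
vin=U39: ELSE → 5
vin=U42: ELSE → 5
vin=U44: ELSE → 3
vin=U52: year < 2014 AND doors = 2 → 45
vin=U55: ELSE → 4
vin=U63: ELSE → 3
vin=U69: ELSE → 5
vin=U72: ELSE → 2
vin=U80: ELSE → 4
vin=U84: ELSE → 3
vin=U85: ELSE → 3
vin=U96: ELSE → 4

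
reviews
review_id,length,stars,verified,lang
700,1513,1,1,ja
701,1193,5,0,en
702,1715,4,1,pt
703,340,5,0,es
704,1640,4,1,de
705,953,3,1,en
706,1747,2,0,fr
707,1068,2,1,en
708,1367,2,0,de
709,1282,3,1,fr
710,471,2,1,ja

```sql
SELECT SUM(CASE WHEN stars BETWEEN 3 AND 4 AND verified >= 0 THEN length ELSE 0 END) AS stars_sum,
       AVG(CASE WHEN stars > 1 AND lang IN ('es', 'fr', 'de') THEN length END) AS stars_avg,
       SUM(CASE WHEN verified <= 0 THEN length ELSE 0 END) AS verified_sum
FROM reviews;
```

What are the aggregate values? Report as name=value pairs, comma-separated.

[stars_sum: stars BETWEEN 3 AND 4 AND verified >= 0]
review_id=700: ✗
review_id=701: ✗
review_id=702: ✓ → 1715
review_id=703: ✗
review_id=704: ✓ → 1640
review_id=705: ✓ → 953
review_id=706: ✗
review_id=707: ✗
review_id=708: ✗
review_id=709: ✓ → 1282
review_id=710: ✗
stars_sum = 1715 + 1640 + 953 + 1282 = 5590
—
[stars_avg: stars > 1 AND lang IN ('es', 'fr', 'de')]
review_id=700: ✗
review_id=701: ✗
review_id=702: ✗
review_id=703: ✓ → 340
review_id=704: ✓ → 1640
review_id=705: ✗
review_id=706: ✓ → 1747
review_id=707: ✗
review_id=708: ✓ → 1367
review_id=709: ✓ → 1282
review_id=710: ✗
stars_avg = (340 + 1640 + 1747 + 1367 + 1282) / 5 = 1275.2
—
[verified_sum: verified <= 0]
review_id=700: ✗
review_id=701: ✓ → 1193
review_id=702: ✗
review_id=703: ✓ → 340
review_id=704: ✗
review_id=705: ✗
review_id=706: ✓ → 1747
review_id=707: ✗
review_id=708: ✓ → 1367
review_id=709: ✗
review_id=710: ✗
verified_sum = 1193 + 340 + 1747 + 1367 = 4647

stars_sum=5590, stars_avg=1275.2, verified_sum=4647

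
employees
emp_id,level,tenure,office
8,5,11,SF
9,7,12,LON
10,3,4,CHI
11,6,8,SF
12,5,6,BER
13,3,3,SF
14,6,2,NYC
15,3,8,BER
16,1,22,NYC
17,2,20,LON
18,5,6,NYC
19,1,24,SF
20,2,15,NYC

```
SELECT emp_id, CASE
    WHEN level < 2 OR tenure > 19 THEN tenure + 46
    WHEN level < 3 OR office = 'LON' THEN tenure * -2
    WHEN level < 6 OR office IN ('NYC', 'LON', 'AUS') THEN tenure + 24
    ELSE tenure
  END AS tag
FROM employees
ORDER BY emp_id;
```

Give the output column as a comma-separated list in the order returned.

emp_id=8: level < 6 OR office IN ('NYC', 'LON', 'AUS') → 35
emp_id=9: level < 3 OR office = 'LON' → -24
emp_id=10: level < 6 OR office IN ('NYC', 'LON', 'AUS') → 28
emp_id=11: ELSE → 8
emp_id=12: level < 6 OR office IN ('NYC', 'LON', 'AUS') → 30
emp_id=13: level < 6 OR office IN ('NYC', 'LON', 'AUS') → 27
emp_id=14: level < 6 OR office IN ('NYC', 'LON', 'AUS') → 26
emp_id=15: level < 6 OR office IN ('NYC', 'LON', 'AUS') → 32
emp_id=16: level < 2 OR tenure > 19 → 68
emp_id=17: level < 2 OR tenure > 19 → 66
emp_id=18: level < 6 OR office IN ('NYC', 'LON', 'AUS') → 30
emp_id=19: level < 2 OR tenure > 19 → 70
emp_id=20: level < 3 OR office = 'LON' → -30

35, -24, 28, 8, 30, 27, 26, 32, 68, 66, 30, 70, -30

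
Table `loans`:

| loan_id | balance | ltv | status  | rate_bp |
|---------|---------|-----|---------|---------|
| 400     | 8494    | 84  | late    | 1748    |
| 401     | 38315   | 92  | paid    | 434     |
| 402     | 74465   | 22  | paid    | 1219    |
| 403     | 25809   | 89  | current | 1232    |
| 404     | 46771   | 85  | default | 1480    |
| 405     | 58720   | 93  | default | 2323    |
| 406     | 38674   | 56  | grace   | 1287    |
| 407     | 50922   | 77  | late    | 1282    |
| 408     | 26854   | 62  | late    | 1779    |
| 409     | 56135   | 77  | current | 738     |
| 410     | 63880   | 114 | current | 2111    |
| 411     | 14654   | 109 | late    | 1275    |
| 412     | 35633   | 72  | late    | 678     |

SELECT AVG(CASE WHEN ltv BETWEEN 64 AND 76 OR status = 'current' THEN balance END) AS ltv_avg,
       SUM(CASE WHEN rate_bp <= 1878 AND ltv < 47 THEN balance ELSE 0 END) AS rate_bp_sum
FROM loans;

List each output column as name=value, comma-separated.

ltv_avg=45364.25, rate_bp_sum=74465

[ltv_avg: ltv BETWEEN 64 AND 76 OR status = 'current']
loan_id=400: ✗
loan_id=401: ✗
loan_id=402: ✗
loan_id=403: ✓ → 25809
loan_id=404: ✗
loan_id=405: ✗
loan_id=406: ✗
loan_id=407: ✗
loan_id=408: ✗
loan_id=409: ✓ → 56135
loan_id=410: ✓ → 63880
loan_id=411: ✗
loan_id=412: ✓ → 35633
ltv_avg = (25809 + 56135 + 63880 + 35633) / 4 = 45364.25
—
[rate_bp_sum: rate_bp <= 1878 AND ltv < 47]
loan_id=400: ✗
loan_id=401: ✗
loan_id=402: ✓ → 74465
loan_id=403: ✗
loan_id=404: ✗
loan_id=405: ✗
loan_id=406: ✗
loan_id=407: ✗
loan_id=408: ✗
loan_id=409: ✗
loan_id=410: ✗
loan_id=411: ✗
loan_id=412: ✗
rate_bp_sum = 74465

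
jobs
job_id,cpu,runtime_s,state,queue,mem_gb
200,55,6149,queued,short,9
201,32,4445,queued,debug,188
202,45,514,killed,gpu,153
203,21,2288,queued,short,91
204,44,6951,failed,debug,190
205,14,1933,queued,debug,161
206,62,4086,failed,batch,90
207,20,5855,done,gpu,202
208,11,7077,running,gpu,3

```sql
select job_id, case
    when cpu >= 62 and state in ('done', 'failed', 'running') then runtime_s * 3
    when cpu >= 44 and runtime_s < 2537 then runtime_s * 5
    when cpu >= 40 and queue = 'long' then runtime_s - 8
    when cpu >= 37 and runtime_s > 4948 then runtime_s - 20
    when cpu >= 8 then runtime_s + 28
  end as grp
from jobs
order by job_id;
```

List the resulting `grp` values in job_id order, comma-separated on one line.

job_id=200: cpu >= 37 and runtime_s > 4948 → 6129
job_id=201: cpu >= 8 → 4473
job_id=202: cpu >= 44 and runtime_s < 2537 → 2570
job_id=203: cpu >= 8 → 2316
job_id=204: cpu >= 37 and runtime_s > 4948 → 6931
job_id=205: cpu >= 8 → 1961
job_id=206: cpu >= 62 and state in ('done', 'failed', 'running') → 12258
job_id=207: cpu >= 8 → 5883
job_id=208: cpu >= 8 → 7105

6129, 4473, 2570, 2316, 6931, 1961, 12258, 5883, 7105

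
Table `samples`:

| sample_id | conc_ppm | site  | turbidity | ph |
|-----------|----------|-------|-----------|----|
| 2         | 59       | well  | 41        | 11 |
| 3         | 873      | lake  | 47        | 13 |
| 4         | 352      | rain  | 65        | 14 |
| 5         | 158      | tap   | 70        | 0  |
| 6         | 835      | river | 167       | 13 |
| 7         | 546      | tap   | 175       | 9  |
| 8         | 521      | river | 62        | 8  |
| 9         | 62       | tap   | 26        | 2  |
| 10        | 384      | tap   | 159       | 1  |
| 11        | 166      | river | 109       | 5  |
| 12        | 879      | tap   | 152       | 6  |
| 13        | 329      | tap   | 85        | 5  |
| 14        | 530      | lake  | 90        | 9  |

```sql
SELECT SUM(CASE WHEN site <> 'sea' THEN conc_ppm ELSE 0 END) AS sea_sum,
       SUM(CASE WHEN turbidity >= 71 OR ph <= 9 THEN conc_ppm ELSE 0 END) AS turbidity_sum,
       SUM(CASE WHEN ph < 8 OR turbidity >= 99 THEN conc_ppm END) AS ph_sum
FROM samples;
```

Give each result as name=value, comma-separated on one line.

sea_sum=5694, turbidity_sum=4410, ph_sum=3359

[sea_sum: site <> 'sea']
sample_id=2: ✓ → 59
sample_id=3: ✓ → 873
sample_id=4: ✓ → 352
sample_id=5: ✓ → 158
sample_id=6: ✓ → 835
sample_id=7: ✓ → 546
sample_id=8: ✓ → 521
sample_id=9: ✓ → 62
sample_id=10: ✓ → 384
sample_id=11: ✓ → 166
sample_id=12: ✓ → 879
sample_id=13: ✓ → 329
sample_id=14: ✓ → 530
sea_sum = 59 + 873 + 352 + 158 + 835 + 546 + 521 + 62 + 384 + 166 + 879 + 329 + 530 = 5694
—
[turbidity_sum: turbidity >= 71 OR ph <= 9]
sample_id=2: ✗
sample_id=3: ✗
sample_id=4: ✗
sample_id=5: ✓ → 158
sample_id=6: ✓ → 835
sample_id=7: ✓ → 546
sample_id=8: ✓ → 521
sample_id=9: ✓ → 62
sample_id=10: ✓ → 384
sample_id=11: ✓ → 166
sample_id=12: ✓ → 879
sample_id=13: ✓ → 329
sample_id=14: ✓ → 530
turbidity_sum = 158 + 835 + 546 + 521 + 62 + 384 + 166 + 879 + 329 + 530 = 4410
—
[ph_sum: ph < 8 OR turbidity >= 99]
sample_id=2: ✗
sample_id=3: ✗
sample_id=4: ✗
sample_id=5: ✓ → 158
sample_id=6: ✓ → 835
sample_id=7: ✓ → 546
sample_id=8: ✗
sample_id=9: ✓ → 62
sample_id=10: ✓ → 384
sample_id=11: ✓ → 166
sample_id=12: ✓ → 879
sample_id=13: ✓ → 329
sample_id=14: ✗
ph_sum = 158 + 835 + 546 + 62 + 384 + 166 + 879 + 329 = 3359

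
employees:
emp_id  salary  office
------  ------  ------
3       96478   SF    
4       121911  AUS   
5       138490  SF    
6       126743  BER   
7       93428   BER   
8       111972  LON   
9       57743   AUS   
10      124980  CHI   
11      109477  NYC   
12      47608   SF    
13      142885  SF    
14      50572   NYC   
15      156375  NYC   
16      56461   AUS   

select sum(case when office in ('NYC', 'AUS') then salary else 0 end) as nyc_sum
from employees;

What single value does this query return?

552539

emp_id=3: ✗
emp_id=4: ✓ → 121911
emp_id=5: ✗
emp_id=6: ✗
emp_id=7: ✗
emp_id=8: ✗
emp_id=9: ✓ → 57743
emp_id=10: ✗
emp_id=11: ✓ → 109477
emp_id=12: ✗
emp_id=13: ✗
emp_id=14: ✓ → 50572
emp_id=15: ✓ → 156375
emp_id=16: ✓ → 56461
nyc_sum = 121911 + 57743 + 109477 + 50572 + 156375 + 56461 = 552539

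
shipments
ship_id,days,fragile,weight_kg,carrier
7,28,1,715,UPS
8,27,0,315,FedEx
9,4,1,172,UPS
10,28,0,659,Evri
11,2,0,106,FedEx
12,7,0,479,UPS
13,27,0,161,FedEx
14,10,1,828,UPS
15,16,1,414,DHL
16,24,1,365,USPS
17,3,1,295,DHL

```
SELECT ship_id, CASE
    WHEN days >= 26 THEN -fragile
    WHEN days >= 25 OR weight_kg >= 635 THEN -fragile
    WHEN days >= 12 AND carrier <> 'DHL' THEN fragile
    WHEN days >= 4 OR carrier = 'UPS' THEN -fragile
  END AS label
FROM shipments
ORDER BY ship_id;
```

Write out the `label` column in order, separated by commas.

ship_id=7: days >= 26 → -1
ship_id=8: days >= 26 → 0
ship_id=9: days >= 4 OR carrier = 'UPS' → -1
ship_id=10: days >= 26 → 0
ship_id=11: (no match → NULL) → NULL
ship_id=12: days >= 4 OR carrier = 'UPS' → 0
ship_id=13: days >= 26 → 0
ship_id=14: days >= 25 OR weight_kg >= 635 → -1
ship_id=15: days >= 4 OR carrier = 'UPS' → -1
ship_id=16: days >= 12 AND carrier <> 'DHL' → 1
ship_id=17: (no match → NULL) → NULL

-1, 0, -1, 0, NULL, 0, 0, -1, -1, 1, NULL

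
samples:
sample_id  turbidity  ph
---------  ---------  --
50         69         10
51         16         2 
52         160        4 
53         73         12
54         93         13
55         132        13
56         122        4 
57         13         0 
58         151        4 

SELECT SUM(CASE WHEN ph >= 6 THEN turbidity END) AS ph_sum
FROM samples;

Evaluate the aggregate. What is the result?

sample_id=50: ✓ → 69
sample_id=51: ✗
sample_id=52: ✗
sample_id=53: ✓ → 73
sample_id=54: ✓ → 93
sample_id=55: ✓ → 132
sample_id=56: ✗
sample_id=57: ✗
sample_id=58: ✗
ph_sum = 69 + 73 + 93 + 132 = 367

367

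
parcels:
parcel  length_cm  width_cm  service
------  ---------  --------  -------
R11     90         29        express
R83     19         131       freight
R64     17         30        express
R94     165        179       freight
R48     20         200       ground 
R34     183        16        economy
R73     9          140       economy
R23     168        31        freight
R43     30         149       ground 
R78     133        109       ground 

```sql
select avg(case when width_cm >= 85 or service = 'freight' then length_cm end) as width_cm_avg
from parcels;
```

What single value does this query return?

77.7142857143

parcel=R11: ✗
parcel=R83: ✓ → 19
parcel=R64: ✗
parcel=R94: ✓ → 165
parcel=R48: ✓ → 20
parcel=R34: ✗
parcel=R73: ✓ → 9
parcel=R23: ✓ → 168
parcel=R43: ✓ → 30
parcel=R78: ✓ → 133
width_cm_avg = (19 + 165 + 20 + 9 + 168 + 30 + 133) / 7 = 77.7142857143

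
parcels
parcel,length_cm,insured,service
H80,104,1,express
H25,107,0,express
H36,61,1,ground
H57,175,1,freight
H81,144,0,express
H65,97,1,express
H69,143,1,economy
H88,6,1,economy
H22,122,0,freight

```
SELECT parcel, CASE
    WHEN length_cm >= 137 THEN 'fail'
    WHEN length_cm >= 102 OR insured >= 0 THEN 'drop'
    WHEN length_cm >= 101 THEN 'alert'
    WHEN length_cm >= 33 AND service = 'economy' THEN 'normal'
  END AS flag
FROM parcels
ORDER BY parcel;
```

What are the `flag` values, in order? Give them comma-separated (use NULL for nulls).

drop, drop, drop, fail, drop, fail, drop, fail, drop

parcel=H22: length_cm >= 102 OR insured >= 0 → drop
parcel=H25: length_cm >= 102 OR insured >= 0 → drop
parcel=H36: length_cm >= 102 OR insured >= 0 → drop
parcel=H57: length_cm >= 137 → fail
parcel=H65: length_cm >= 102 OR insured >= 0 → drop
parcel=H69: length_cm >= 137 → fail
parcel=H80: length_cm >= 102 OR insured >= 0 → drop
parcel=H81: length_cm >= 137 → fail
parcel=H88: length_cm >= 102 OR insured >= 0 → drop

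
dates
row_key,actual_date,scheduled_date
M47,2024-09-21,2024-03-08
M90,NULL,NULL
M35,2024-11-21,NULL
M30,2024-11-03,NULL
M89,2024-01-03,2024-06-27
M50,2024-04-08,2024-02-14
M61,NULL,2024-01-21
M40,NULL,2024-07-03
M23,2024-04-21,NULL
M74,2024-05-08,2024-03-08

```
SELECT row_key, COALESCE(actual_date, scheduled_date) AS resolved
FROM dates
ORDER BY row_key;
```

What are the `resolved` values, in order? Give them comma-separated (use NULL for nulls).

row_key=M23: actual_date=2024-04-21 → 2024-04-21
row_key=M30: actual_date=2024-11-03 → 2024-11-03
row_key=M35: actual_date=2024-11-21 → 2024-11-21
row_key=M40: actual_date=NULL, scheduled_date=2024-07-03 → 2024-07-03
row_key=M47: actual_date=2024-09-21 → 2024-09-21
row_key=M50: actual_date=2024-04-08 → 2024-04-08
row_key=M61: actual_date=NULL, scheduled_date=2024-01-21 → 2024-01-21
row_key=M74: actual_date=2024-05-08 → 2024-05-08
row_key=M89: actual_date=2024-01-03 → 2024-01-03
row_key=M90: actual_date=NULL, scheduled_date=NULL (all NULL) → NULL

2024-04-21, 2024-11-03, 2024-11-21, 2024-07-03, 2024-09-21, 2024-04-08, 2024-01-21, 2024-05-08, 2024-01-03, NULL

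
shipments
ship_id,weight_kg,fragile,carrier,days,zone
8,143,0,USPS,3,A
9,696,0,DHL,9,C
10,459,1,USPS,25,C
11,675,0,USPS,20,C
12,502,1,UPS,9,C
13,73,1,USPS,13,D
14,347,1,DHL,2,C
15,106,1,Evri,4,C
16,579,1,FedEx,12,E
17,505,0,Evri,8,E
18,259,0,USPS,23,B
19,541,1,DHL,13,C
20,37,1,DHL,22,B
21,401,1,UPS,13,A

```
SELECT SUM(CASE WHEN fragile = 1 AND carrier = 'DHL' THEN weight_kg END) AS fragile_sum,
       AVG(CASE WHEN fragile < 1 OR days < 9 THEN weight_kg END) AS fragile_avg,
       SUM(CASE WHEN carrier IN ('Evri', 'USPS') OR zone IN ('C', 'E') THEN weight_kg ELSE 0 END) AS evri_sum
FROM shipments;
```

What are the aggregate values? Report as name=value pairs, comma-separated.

[fragile_sum: fragile = 1 AND carrier = 'DHL']
ship_id=8: ✗
ship_id=9: ✗
ship_id=10: ✗
ship_id=11: ✗
ship_id=12: ✗
ship_id=13: ✗
ship_id=14: ✓ → 347
ship_id=15: ✗
ship_id=16: ✗
ship_id=17: ✗
ship_id=18: ✗
ship_id=19: ✓ → 541
ship_id=20: ✓ → 37
ship_id=21: ✗
fragile_sum = 347 + 541 + 37 = 925
—
[fragile_avg: fragile < 1 OR days < 9]
ship_id=8: ✓ → 143
ship_id=9: ✓ → 696
ship_id=10: ✗
ship_id=11: ✓ → 675
ship_id=12: ✗
ship_id=13: ✗
ship_id=14: ✓ → 347
ship_id=15: ✓ → 106
ship_id=16: ✗
ship_id=17: ✓ → 505
ship_id=18: ✓ → 259
ship_id=19: ✗
ship_id=20: ✗
ship_id=21: ✗
fragile_avg = (143 + 696 + 675 + 347 + 106 + 505 + 259) / 7 = 390.1428571429
—
[evri_sum: carrier IN ('Evri', 'USPS') OR zone IN ('C', 'E')]
ship_id=8: ✓ → 143
ship_id=9: ✓ → 696
ship_id=10: ✓ → 459
ship_id=11: ✓ → 675
ship_id=12: ✓ → 502
ship_id=13: ✓ → 73
ship_id=14: ✓ → 347
ship_id=15: ✓ → 106
ship_id=16: ✓ → 579
ship_id=17: ✓ → 505
ship_id=18: ✓ → 259
ship_id=19: ✓ → 541
ship_id=20: ✗
ship_id=21: ✗
evri_sum = 143 + 696 + 459 + 675 + 502 + 73 + 347 + 106 + 579 + 505 + 259 + 541 = 4885

fragile_sum=925, fragile_avg=390.1428571429, evri_sum=4885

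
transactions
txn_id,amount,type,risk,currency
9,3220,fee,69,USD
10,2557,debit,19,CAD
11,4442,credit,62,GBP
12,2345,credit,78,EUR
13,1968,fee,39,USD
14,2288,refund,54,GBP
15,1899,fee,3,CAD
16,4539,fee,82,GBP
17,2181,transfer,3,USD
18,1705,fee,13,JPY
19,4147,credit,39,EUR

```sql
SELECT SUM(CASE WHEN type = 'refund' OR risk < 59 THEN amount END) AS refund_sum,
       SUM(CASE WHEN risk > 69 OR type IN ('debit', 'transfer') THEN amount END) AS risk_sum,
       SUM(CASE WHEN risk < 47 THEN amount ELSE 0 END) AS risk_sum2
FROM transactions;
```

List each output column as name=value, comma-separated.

refund_sum=16745, risk_sum=11622, risk_sum2=14457

[refund_sum: type = 'refund' OR risk < 59]
txn_id=9: ✗
txn_id=10: ✓ → 2557
txn_id=11: ✗
txn_id=12: ✗
txn_id=13: ✓ → 1968
txn_id=14: ✓ → 2288
txn_id=15: ✓ → 1899
txn_id=16: ✗
txn_id=17: ✓ → 2181
txn_id=18: ✓ → 1705
txn_id=19: ✓ → 4147
refund_sum = 2557 + 1968 + 2288 + 1899 + 2181 + 1705 + 4147 = 16745
—
[risk_sum: risk > 69 OR type IN ('debit', 'transfer')]
txn_id=9: ✗
txn_id=10: ✓ → 2557
txn_id=11: ✗
txn_id=12: ✓ → 2345
txn_id=13: ✗
txn_id=14: ✗
txn_id=15: ✗
txn_id=16: ✓ → 4539
txn_id=17: ✓ → 2181
txn_id=18: ✗
txn_id=19: ✗
risk_sum = 2557 + 2345 + 4539 + 2181 = 11622
—
[risk_sum2: risk < 47]
txn_id=9: ✗
txn_id=10: ✓ → 2557
txn_id=11: ✗
txn_id=12: ✗
txn_id=13: ✓ → 1968
txn_id=14: ✗
txn_id=15: ✓ → 1899
txn_id=16: ✗
txn_id=17: ✓ → 2181
txn_id=18: ✓ → 1705
txn_id=19: ✓ → 4147
risk_sum2 = 2557 + 1968 + 1899 + 2181 + 1705 + 4147 = 14457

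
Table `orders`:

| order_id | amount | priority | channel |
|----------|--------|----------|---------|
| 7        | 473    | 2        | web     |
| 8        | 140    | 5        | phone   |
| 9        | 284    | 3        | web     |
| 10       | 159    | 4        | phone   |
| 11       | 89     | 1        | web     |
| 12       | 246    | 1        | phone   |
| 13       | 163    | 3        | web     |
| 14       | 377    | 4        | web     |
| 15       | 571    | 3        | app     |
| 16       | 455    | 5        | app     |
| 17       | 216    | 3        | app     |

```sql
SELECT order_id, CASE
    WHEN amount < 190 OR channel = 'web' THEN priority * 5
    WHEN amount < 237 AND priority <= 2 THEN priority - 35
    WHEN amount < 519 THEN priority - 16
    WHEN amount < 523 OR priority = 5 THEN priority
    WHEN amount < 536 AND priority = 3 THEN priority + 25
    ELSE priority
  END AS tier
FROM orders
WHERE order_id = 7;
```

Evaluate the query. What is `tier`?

order_id = 7: amount=473, priority=2, channel=web.
amount < 190 OR channel = 'web' → true → 10

10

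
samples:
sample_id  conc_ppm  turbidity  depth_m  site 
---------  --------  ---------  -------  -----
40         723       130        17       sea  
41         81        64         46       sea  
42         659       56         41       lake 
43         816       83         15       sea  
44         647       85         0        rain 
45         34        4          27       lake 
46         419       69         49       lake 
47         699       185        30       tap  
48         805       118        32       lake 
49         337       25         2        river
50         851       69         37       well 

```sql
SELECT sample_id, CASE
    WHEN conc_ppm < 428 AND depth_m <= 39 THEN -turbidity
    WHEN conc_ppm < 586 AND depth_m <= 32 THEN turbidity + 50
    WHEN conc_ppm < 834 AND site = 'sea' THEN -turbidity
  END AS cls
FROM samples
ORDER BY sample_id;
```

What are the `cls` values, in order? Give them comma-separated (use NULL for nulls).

sample_id=40: conc_ppm < 834 AND site = 'sea' → -130
sample_id=41: conc_ppm < 834 AND site = 'sea' → -64
sample_id=42: (no match → NULL) → NULL
sample_id=43: conc_ppm < 834 AND site = 'sea' → -83
sample_id=44: (no match → NULL) → NULL
sample_id=45: conc_ppm < 428 AND depth_m <= 39 → -4
sample_id=46: (no match → NULL) → NULL
sample_id=47: (no match → NULL) → NULL
sample_id=48: (no match → NULL) → NULL
sample_id=49: conc_ppm < 428 AND depth_m <= 39 → -25
sample_id=50: (no match → NULL) → NULL

-130, -64, NULL, -83, NULL, -4, NULL, NULL, NULL, -25, NULL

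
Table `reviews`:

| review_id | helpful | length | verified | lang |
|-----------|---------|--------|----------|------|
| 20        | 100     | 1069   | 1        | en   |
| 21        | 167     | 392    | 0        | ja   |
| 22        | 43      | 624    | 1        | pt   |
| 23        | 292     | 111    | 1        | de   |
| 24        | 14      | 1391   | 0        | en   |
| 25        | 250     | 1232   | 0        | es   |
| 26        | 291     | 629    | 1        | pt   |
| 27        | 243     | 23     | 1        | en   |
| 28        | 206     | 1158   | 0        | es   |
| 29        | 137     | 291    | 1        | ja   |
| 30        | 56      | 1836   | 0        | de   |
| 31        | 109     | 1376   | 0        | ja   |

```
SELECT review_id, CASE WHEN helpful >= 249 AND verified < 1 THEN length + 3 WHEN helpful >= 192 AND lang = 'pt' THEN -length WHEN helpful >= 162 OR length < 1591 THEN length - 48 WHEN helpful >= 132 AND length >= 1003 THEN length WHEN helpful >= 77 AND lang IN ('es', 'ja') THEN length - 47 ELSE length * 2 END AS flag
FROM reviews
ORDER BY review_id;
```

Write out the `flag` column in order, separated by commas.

1021, 344, 576, 63, 1343, 1235, -629, -25, 1110, 243, 3672, 1328

review_id=20: helpful >= 162 OR length < 1591 → 1021
review_id=21: helpful >= 162 OR length < 1591 → 344
review_id=22: helpful >= 162 OR length < 1591 → 576
review_id=23: helpful >= 162 OR length < 1591 → 63
review_id=24: helpful >= 162 OR length < 1591 → 1343
review_id=25: helpful >= 249 AND verified < 1 → 1235
review_id=26: helpful >= 192 AND lang = 'pt' → -629
review_id=27: helpful >= 162 OR length < 1591 → -25
review_id=28: helpful >= 162 OR length < 1591 → 1110
review_id=29: helpful >= 162 OR length < 1591 → 243
review_id=30: ELSE → 3672
review_id=31: helpful >= 162 OR length < 1591 → 1328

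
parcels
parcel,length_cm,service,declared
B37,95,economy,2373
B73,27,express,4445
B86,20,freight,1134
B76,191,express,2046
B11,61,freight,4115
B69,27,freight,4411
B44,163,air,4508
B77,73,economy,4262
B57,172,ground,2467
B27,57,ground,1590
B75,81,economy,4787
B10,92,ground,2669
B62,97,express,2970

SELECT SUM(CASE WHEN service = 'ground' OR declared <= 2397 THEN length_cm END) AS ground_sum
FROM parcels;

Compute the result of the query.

parcel=B37: ✓ → 95
parcel=B73: ✗
parcel=B86: ✓ → 20
parcel=B76: ✓ → 191
parcel=B11: ✗
parcel=B69: ✗
parcel=B44: ✗
parcel=B77: ✗
parcel=B57: ✓ → 172
parcel=B27: ✓ → 57
parcel=B75: ✗
parcel=B10: ✓ → 92
parcel=B62: ✗
ground_sum = 95 + 20 + 191 + 172 + 57 + 92 = 627

627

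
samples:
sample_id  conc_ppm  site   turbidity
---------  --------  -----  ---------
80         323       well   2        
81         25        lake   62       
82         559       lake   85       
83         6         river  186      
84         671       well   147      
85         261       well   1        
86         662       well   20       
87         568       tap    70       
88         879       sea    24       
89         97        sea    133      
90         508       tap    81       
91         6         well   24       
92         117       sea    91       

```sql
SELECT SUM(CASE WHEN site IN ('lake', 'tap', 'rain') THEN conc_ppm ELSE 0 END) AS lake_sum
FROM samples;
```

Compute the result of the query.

1660

sample_id=80: ✗
sample_id=81: ✓ → 25
sample_id=82: ✓ → 559
sample_id=83: ✗
sample_id=84: ✗
sample_id=85: ✗
sample_id=86: ✗
sample_id=87: ✓ → 568
sample_id=88: ✗
sample_id=89: ✗
sample_id=90: ✓ → 508
sample_id=91: ✗
sample_id=92: ✗
lake_sum = 25 + 559 + 568 + 508 = 1660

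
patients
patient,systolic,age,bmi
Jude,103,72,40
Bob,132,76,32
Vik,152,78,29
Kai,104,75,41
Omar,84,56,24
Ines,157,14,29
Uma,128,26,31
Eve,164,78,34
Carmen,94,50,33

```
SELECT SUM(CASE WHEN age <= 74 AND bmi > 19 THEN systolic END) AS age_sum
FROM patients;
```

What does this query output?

566

patient=Jude: ✓ → 103
patient=Bob: ✗
patient=Vik: ✗
patient=Kai: ✗
patient=Omar: ✓ → 84
patient=Ines: ✓ → 157
patient=Uma: ✓ → 128
patient=Eve: ✗
patient=Carmen: ✓ → 94
age_sum = 103 + 84 + 157 + 128 + 94 = 566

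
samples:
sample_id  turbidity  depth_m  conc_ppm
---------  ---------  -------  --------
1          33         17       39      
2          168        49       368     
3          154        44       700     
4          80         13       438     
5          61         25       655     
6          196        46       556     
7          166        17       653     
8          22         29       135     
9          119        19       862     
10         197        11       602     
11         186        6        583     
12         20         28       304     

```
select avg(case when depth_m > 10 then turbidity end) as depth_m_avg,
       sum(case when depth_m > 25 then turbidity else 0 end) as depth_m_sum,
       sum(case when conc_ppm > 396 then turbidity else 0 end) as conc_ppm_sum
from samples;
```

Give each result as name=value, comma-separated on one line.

depth_m_avg=110.5454545455, depth_m_sum=560, conc_ppm_sum=1159

[depth_m_avg: depth_m > 10]
sample_id=1: ✓ → 33
sample_id=2: ✓ → 168
sample_id=3: ✓ → 154
sample_id=4: ✓ → 80
sample_id=5: ✓ → 61
sample_id=6: ✓ → 196
sample_id=7: ✓ → 166
sample_id=8: ✓ → 22
sample_id=9: ✓ → 119
sample_id=10: ✓ → 197
sample_id=11: ✗
sample_id=12: ✓ → 20
depth_m_avg = (33 + 168 + 154 + 80 + 61 + 196 + 166 + 22 + 119 + 197 + 20) / 11 = 110.5454545455
—
[depth_m_sum: depth_m > 25]
sample_id=1: ✗
sample_id=2: ✓ → 168
sample_id=3: ✓ → 154
sample_id=4: ✗
sample_id=5: ✗
sample_id=6: ✓ → 196
sample_id=7: ✗
sample_id=8: ✓ → 22
sample_id=9: ✗
sample_id=10: ✗
sample_id=11: ✗
sample_id=12: ✓ → 20
depth_m_sum = 168 + 154 + 196 + 22 + 20 = 560
—
[conc_ppm_sum: conc_ppm > 396]
sample_id=1: ✗
sample_id=2: ✗
sample_id=3: ✓ → 154
sample_id=4: ✓ → 80
sample_id=5: ✓ → 61
sample_id=6: ✓ → 196
sample_id=7: ✓ → 166
sample_id=8: ✗
sample_id=9: ✓ → 119
sample_id=10: ✓ → 197
sample_id=11: ✓ → 186
sample_id=12: ✗
conc_ppm_sum = 154 + 80 + 61 + 196 + 166 + 119 + 197 + 186 = 1159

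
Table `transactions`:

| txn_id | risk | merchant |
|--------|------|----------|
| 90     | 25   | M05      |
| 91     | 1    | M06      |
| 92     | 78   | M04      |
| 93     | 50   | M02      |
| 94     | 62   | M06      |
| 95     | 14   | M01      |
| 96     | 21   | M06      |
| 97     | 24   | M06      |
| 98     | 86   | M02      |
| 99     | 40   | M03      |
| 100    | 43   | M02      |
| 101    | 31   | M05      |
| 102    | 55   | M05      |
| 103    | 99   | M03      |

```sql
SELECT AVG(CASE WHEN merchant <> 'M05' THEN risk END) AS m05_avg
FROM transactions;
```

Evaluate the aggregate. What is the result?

txn_id=90: ✗
txn_id=91: ✓ → 1
txn_id=92: ✓ → 78
txn_id=93: ✓ → 50
txn_id=94: ✓ → 62
txn_id=95: ✓ → 14
txn_id=96: ✓ → 21
txn_id=97: ✓ → 24
txn_id=98: ✓ → 86
txn_id=99: ✓ → 40
txn_id=100: ✓ → 43
txn_id=101: ✗
txn_id=102: ✗
txn_id=103: ✓ → 99
m05_avg = (1 + 78 + 50 + 62 + 14 + 21 + 24 + 86 + 40 + 43 + 99) / 11 = 47.0909090909

47.0909090909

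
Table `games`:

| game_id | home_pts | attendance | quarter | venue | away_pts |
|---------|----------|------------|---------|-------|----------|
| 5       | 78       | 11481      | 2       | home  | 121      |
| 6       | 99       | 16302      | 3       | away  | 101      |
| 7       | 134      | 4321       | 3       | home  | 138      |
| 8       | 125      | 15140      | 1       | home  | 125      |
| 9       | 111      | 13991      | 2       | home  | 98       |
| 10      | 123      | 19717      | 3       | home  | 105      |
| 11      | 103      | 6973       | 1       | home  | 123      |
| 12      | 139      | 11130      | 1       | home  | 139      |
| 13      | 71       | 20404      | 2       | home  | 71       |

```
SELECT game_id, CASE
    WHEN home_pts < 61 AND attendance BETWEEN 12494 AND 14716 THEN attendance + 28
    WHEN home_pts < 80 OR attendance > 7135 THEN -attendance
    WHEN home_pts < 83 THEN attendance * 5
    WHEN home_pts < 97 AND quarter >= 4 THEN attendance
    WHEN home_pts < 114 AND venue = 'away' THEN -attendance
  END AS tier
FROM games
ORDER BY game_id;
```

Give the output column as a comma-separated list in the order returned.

-11481, -16302, NULL, -15140, -13991, -19717, NULL, -11130, -20404

game_id=5: home_pts < 80 OR attendance > 7135 → -11481
game_id=6: home_pts < 80 OR attendance > 7135 → -16302
game_id=7: (no match → NULL) → NULL
game_id=8: home_pts < 80 OR attendance > 7135 → -15140
game_id=9: home_pts < 80 OR attendance > 7135 → -13991
game_id=10: home_pts < 80 OR attendance > 7135 → -19717
game_id=11: (no match → NULL) → NULL
game_id=12: home_pts < 80 OR attendance > 7135 → -11130
game_id=13: home_pts < 80 OR attendance > 7135 → -20404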